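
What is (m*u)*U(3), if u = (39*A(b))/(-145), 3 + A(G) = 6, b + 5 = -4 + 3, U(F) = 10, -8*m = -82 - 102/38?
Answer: -188253/2204 ≈ -85.414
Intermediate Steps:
m = 1609/152 (m = -(-82 - 102/38)/8 = -(-82 - 1*51/19)/8 = -(-82 - 51/19)/8 = -⅛*(-1609/19) = 1609/152 ≈ 10.586)
b = -6 (b = -5 + (-4 + 3) = -5 - 1 = -6)
A(G) = 3 (A(G) = -3 + 6 = 3)
u = -117/145 (u = (39*3)/(-145) = 117*(-1/145) = -117/145 ≈ -0.80690)
(m*u)*U(3) = ((1609/152)*(-117/145))*10 = -188253/22040*10 = -188253/2204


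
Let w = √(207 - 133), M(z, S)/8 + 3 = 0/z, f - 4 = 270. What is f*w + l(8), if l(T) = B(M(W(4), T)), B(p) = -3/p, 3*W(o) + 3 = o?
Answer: ⅛ + 274*√74 ≈ 2357.2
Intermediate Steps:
W(o) = -1 + o/3
f = 274 (f = 4 + 270 = 274)
M(z, S) = -24 (M(z, S) = -24 + 8*(0/z) = -24 + 8*0 = -24 + 0 = -24)
w = √74 ≈ 8.6023
l(T) = ⅛ (l(T) = -3/(-24) = -3*(-1/24) = ⅛)
f*w + l(8) = 274*√74 + ⅛ = ⅛ + 274*√74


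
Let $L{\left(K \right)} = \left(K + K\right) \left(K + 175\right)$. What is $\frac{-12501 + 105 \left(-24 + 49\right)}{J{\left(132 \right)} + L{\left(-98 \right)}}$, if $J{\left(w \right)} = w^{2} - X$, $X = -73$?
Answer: $- \frac{9876}{2405} \approx -4.1064$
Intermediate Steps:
$J{\left(w \right)} = 73 + w^{2}$ ($J{\left(w \right)} = w^{2} - -73 = w^{2} + 73 = 73 + w^{2}$)
$L{\left(K \right)} = 2 K \left(175 + K\right)$
$\frac{-12501 + 105 \left(-24 + 49\right)}{J{\left(132 \right)} + L{\left(-98 \right)}} = \frac{-12501 + 105 \left(-24 + 49\right)}{\left(73 + 132^{2}\right) + 2 \left(-98\right) \left(175 - 98\right)} = \frac{-12501 + 105 \cdot 25}{\left(73 + 17424\right) + 2 \left(-98\right) 77} = \frac{-12501 + 2625}{17497 - 15092} = - \frac{9876}{2405}$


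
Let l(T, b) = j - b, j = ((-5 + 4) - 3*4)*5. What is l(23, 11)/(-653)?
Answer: 76/653 ≈ 0.11639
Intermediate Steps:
j = -65 (j = (-1 - 12)*5 = -13*5 = -65)
l(T, b) = -65 - b
l(23, 11)/(-653) = (-65 - 1*11)/(-653) = (-65 - 11)*(-1/653) = -76*(-1/653) = 76/653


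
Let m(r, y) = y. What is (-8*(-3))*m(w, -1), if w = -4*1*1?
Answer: -24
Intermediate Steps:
w = -4 (w = -4*1 = -4)
(-8*(-3))*m(w, -1) = -8*(-3)*(-1) = 24*(-1) = -24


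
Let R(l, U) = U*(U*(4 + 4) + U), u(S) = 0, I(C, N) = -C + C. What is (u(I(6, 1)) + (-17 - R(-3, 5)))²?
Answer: 58564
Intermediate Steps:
I(C, N) = 0
R(l, U) = 9*U² (R(l, U) = U*(U*8 + U) = U*(8*U + U) = U*(9*U) = 9*U²)
(u(I(6, 1)) + (-17 - R(-3, 5)))² = (0 + (-17 - 9*5²))² = (0 + (-17 - 9*25))² = (0 + (-17 - 1*225))² = (0 + (-17 - 225))² = (0 - 242)² = (-242)² = 58564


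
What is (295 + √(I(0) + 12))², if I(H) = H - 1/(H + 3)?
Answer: (885 + √105)²/9 ≈ 89052.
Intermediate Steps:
I(H) = H - 1/(3 + H)
(295 + √(I(0) + 12))² = (295 + √((-1 + 0² + 3*0)/(3 + 0) + 12))² = (295 + √((-1 + 0 + 0)/3 + 12))² = (295 + √((⅓)*(-1) + 12))² = (295 + √(-⅓ + 12))² = (295 + √(35/3))² = (295 + √105/3)²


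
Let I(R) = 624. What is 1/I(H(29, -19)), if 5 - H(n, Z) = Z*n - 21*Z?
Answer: 1/624 ≈ 0.0016026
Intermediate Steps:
H(n, Z) = 5 + 21*Z - Z*n (H(n, Z) = 5 - (Z*n - 21*Z) = 5 - (-21*Z + Z*n) = 5 + (21*Z - Z*n) = 5 + 21*Z - Z*n)
1/I(H(29, -19)) = 1/624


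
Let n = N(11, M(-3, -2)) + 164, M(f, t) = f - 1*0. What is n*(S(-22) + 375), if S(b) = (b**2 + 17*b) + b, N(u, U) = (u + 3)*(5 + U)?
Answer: 88896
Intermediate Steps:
M(f, t) = f (M(f, t) = f + 0 = f)
N(u, U) = (3 + u)*(5 + U)
n = 192 (n = (15 + 3*(-3) + 5*11 - 3*11) + 164 = (15 - 9 + 55 - 33) + 164 = 28 + 164 = 192)
S(b) = b**2 + 18*b
n*(S(-22) + 375) = 192*(-22*(18 - 22) + 375) = 192*(-22*(-4) + 375) = 192*(88 + 375) = 192*463 = 88896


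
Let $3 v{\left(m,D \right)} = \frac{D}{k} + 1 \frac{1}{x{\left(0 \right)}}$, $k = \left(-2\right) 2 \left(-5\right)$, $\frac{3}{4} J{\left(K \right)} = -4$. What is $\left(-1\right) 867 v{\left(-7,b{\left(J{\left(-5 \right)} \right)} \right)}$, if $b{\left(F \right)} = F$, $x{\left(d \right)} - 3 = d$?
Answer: $- \frac{289}{15} \approx -19.267$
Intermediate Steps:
$J{\left(K \right)} = - \frac{16}{3}$ ($J{\left(K \right)} = \frac{4}{3} \left(-4\right) = - \frac{16}{3}$)
$x{\left(d \right)} = 3 + d$
$k = 20$ ($k = \left(-4\right) \left(-5\right) = 20$)
$v{\left(m,D \right)} = \frac{1}{9} + \frac{D}{60}$ ($v{\left(m,D \right)} = \frac{\frac{D}{20} + 1 \frac{1}{3 + 0}}{3} = \frac{D \frac{1}{20} + 1 \cdot \frac{1}{3}}{3} = \frac{\frac{D}{20} + 1 \cdot \frac{1}{3}}{3} = \frac{\frac{D}{20} + \frac{1}{3}}{3} = \frac{\frac{1}{3} + \frac{D}{20}}{3} = \frac{1}{9} + \frac{D}{60}$)
$\left(-1\right) 867 v{\left(-7,b{\left(J{\left(-5 \right)} \right)} \right)} = \left(-1\right) 867 \left(\frac{1}{9} + \frac{1}{60} \left(- \frac{16}{3}\right)\right) = - 867 \left(\frac{1}{9} - \frac{4}{45}\right) = \left(-867\right) \frac{1}{45} = - \frac{289}{15}$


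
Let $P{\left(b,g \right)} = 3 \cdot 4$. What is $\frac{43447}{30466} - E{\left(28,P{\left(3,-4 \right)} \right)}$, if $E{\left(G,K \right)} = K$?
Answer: $- \frac{322145}{30466} \approx -10.574$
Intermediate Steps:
$P{\left(b,g \right)} = 12$
$\frac{43447}{30466} - E{\left(28,P{\left(3,-4 \right)} \right)} = \frac{43447}{30466} - 12 = - \frac{322145}{30466}$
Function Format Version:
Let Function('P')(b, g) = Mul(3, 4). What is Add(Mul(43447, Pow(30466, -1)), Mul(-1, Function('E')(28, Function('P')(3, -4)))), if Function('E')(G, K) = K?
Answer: Rational(-322145, 30466) ≈ -10.574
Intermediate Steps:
Function('P')(b, g) = 12
Add(Mul(43447, Pow(30466, -1)), Mul(-1, Function('E')(28, Function('P')(3, -4)))) = Add(Mul(43447, Pow(30466, -1)), Mul(-1, 12)) = Add(Mul(43447, Rational(1, 30466)), -12) = Add(Rational(43447, 30466), -12) = Rational(-322145, 30466)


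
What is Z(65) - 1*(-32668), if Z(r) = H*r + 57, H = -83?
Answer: 27330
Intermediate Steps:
Z(r) = 57 - 83*r (Z(r) = -83*r + 57 = 57 - 83*r)
Z(65) - 1*(-32668) = (57 - 83*65) - 1*(-32668) = (57 - 5395) + 32668 = -5338 + 32668 = 27330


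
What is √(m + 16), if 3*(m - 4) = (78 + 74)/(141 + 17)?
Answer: 4*√71337/237 ≈ 4.5078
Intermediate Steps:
m = 1024/237 (m = 4 + ((78 + 74)/(141 + 17))/3 = 4 + (152/158)/3 = 4 + (152*(1/158))/3 = 4 + (⅓)*(76/79) = 4 + 76/237 = 1024/237 ≈ 4.3207)
√(m + 16) = √(1024/237 + 16) = √(4816/237) = 4*√71337/237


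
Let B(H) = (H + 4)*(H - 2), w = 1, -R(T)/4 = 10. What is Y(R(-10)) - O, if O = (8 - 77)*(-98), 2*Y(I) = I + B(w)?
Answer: -13569/2 ≈ -6784.5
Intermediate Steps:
R(T) = -40 (R(T) = -4*10 = -40)
B(H) = (-2 + H)*(4 + H) (B(H) = (4 + H)*(-2 + H) = (-2 + H)*(4 + H))
Y(I) = -5/2 + I/2 (Y(I) = (I + (-8 + 1² + 2*1))/2 = (I + (-8 + 1 + 2))/2 = (I - 5)/2 = (-5 + I)/2 = -5/2 + I/2)
O = 6762 (O = -69*(-98) = 6762)
Y(R(-10)) - O = (-5/2 + (½)*(-40)) - 1*6762 = (-5/2 - 20) - 6762 = -45/2 - 6762 = -13569/2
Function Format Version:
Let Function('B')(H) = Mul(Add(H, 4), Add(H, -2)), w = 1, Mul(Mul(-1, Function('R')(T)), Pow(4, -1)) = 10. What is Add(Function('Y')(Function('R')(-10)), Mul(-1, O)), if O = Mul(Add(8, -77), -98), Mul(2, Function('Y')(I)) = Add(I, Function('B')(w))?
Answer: Rational(-13569, 2) ≈ -6784.5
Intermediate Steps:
Function('R')(T) = -40 (Function('R')(T) = Mul(-4, 10) = -40)
Function('B')(H) = Mul(Add(-2, H), Add(4, H)) (Function('B')(H) = Mul(Add(4, H), Add(-2, H)) = Mul(Add(-2, H), Add(4, H)))
Function('Y')(I) = Add(Rational(-5, 2), Mul(Rational(1, 2), I)) (Function('Y')(I) = Mul(Rational(1, 2), Add(I, Add(-8, Pow(1, 2), Mul(2, 1)))) = Mul(Rational(1, 2), Add(I, Add(-8, 1, 2))) = Mul(Rational(1, 2), Add(I, -5)) = Mul(Rational(1, 2), Add(-5, I)) = Add(Rational(-5, 2), Mul(Rational(1, 2), I)))
O = 6762 (O = Mul(-69, -98) = 6762)
Add(Function('Y')(Function('R')(-10)), Mul(-1, O)) = Add(Add(Rational(-5, 2), Mul(Rational(1, 2), -40)), Mul(-1, 6762)) = Add(Add(Rational(-5, 2), -20), -6762) = Add(Rational(-45, 2), -6762) = Rational(-13569, 2)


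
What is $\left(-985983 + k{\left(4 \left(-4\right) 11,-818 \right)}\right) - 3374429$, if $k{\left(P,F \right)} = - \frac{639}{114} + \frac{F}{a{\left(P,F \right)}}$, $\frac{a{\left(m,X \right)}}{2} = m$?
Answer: $- \frac{14581228701}{3344} \approx -4.3604 \cdot 10^{6}$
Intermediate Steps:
$a{\left(m,X \right)} = 2 m$
$k{\left(P,F \right)} = - \frac{213}{38} + \frac{F}{2 P}$ ($k{\left(P,F \right)} = - \frac{639}{114} + \frac{F}{2 P} = \left(-639\right) \frac{1}{114} + F \frac{1}{2 P} = - \frac{213}{38} + \frac{F}{2 P}$)
$\left(-985983 + k{\left(4 \left(-4\right) 11,-818 \right)}\right) - 3374429 = \left(-985983 - \left(\frac{213}{38} + \frac{409}{4 \left(-4\right) 11}\right)\right) - 3374429 = \left(-985983 - \left(\frac{213}{38} + \frac{409}{\left(-16\right) 11}\right)\right) - 3374429 = \left(-985983 - \left(\frac{213}{38} + \frac{409}{-176}\right)\right) - 3374429 = \left(-985983 - \left(\frac{213}{38} + 409 \left(- \frac{1}{176}\right)\right)\right) - 3374429 = \left(-985983 + \left(- \frac{213}{38} + \frac{409}{176}\right)\right) - 3374429 = \left(-985983 - \frac{10973}{3344}\right) - 3374429 = - \frac{3297138125}{3344} - 3374429 = - \frac{14581228701}{3344}$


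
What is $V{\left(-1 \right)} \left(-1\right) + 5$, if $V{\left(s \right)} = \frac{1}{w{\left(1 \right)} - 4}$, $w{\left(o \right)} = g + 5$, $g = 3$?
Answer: $\frac{19}{4} \approx 4.75$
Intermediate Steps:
$w{\left(o \right)} = 8$ ($w{\left(o \right)} = 3 + 5 = 8$)
$V{\left(s \right)} = \frac{1}{4}$ ($V{\left(s \right)} = \frac{1}{8 - 4} = \frac{1}{4}$)
$V{\left(-1 \right)} \left(-1\right) + 5 = \frac{1}{4} \left(-1\right) + 5 = - \frac{1}{4} + 5 = \frac{19}{4}$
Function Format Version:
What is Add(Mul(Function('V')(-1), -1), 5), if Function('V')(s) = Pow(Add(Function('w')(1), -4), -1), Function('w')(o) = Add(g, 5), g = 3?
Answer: Rational(19, 4) ≈ 4.7500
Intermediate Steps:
Function('w')(o) = 8 (Function('w')(o) = Add(3, 5) = 8)
Function('V')(s) = Rational(1, 4) (Function('V')(s) = Pow(Add(8, -4), -1) = Pow(4, -1) = Rational(1, 4))
Add(Mul(Function('V')(-1), -1), 5) = Add(Mul(Rational(1, 4), -1), 5) = Add(Rational(-1, 4), 5) = Rational(19, 4)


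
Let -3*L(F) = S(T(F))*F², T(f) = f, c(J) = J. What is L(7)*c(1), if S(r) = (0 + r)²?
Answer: -2401/3 ≈ -800.33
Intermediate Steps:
S(r) = r²
L(F) = -F⁴/3 (L(F) = -F²*F²/3 = -F⁴/3)
L(7)*c(1) = -⅓*7⁴*1 = -⅓*2401*1 = -2401/3*1 = -2401/3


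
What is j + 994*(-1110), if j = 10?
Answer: -1103330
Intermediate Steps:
j + 994*(-1110) = 10 + 994*(-1110) = 10 - 1103340 = -1103330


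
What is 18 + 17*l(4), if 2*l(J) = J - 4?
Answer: 18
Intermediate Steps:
l(J) = -2 + J/2 (l(J) = (J - 4)/2 = (-4 + J)/2 = -2 + J/2)
18 + 17*l(4) = 18 + 17*(-2 + (½)*4) = 18 + 17*(-2 + 2) = 18 + 17*0 = 18 + 0 = 18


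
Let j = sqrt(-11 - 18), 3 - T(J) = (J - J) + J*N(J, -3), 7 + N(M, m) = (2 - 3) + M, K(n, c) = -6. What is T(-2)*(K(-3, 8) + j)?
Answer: 102 - 17*I*sqrt(29) ≈ 102.0 - 91.548*I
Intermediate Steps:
N(M, m) = -8 + M (N(M, m) = -7 + ((2 - 3) + M) = -7 + (-1 + M) = -8 + M)
T(J) = 3 - J*(-8 + J) (T(J) = 3 - ((J - J) + J*(-8 + J)) = 3 - (0 + J*(-8 + J)) = 3 - J*(-8 + J))
j = I*sqrt(29) (j = sqrt(-29) = I*sqrt(29) ≈ 5.3852*I)
T(-2)*(K(-3, 8) + j) = (3 - 1*(-2)*(-8 - 2))*(-6 + I*sqrt(29)) = (3 - 1*(-2)*(-10))*(-6 + I*sqrt(29)) = (3 - 20)*(-6 + I*sqrt(29)) = -17*(-6 + I*sqrt(29)) = 102 - 17*I*sqrt(29)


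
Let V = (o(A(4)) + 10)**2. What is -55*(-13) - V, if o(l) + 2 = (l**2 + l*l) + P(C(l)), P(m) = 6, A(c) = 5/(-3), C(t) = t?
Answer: 26939/81 ≈ 332.58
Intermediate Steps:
A(c) = -5/3 (A(c) = 5*(-1/3) = -5/3)
o(l) = 4 + 2*l**2 (o(l) = -2 + ((l**2 + l*l) + 6) = -2 + ((l**2 + l**2) + 6) = -2 + (2*l**2 + 6) = -2 + (6 + 2*l**2) = 4 + 2*l**2)
V = 30976/81 (V = ((4 + 2*(-5/3)**2) + 10)**2 = ((4 + 2*(25/9)) + 10)**2 = ((4 + 50/9) + 10)**2 = (86/9 + 10)**2 = (176/9)**2 = 30976/81 ≈ 382.42)
-55*(-13) - V = -55*(-13) - 1*30976/81 = 715 - 30976/81 = 26939/81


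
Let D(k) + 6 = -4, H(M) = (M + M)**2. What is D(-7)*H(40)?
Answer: -64000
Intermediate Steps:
H(M) = 4*M**2 (H(M) = (2*M)**2 = 4*M**2)
D(k) = -10 (D(k) = -6 - 4 = -10)
D(-7)*H(40) = -40*40**2 = -40*1600 = -10*6400 = -64000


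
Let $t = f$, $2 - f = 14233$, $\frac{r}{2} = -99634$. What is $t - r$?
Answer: $185037$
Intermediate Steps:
$r = -199268$ ($r = 2 \left(-99634\right) = -199268$)
$f = -14231$ ($f = 2 - 14233 = -14231$)
$t = -14231$
$t - r = -14231 - -199268 = -14231 + 199268 = 185037$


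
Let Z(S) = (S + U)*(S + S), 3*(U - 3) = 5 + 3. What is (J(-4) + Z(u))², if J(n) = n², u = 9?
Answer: 78400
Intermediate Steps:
U = 17/3 (U = 3 + (5 + 3)/3 = 3 + (⅓)*8 = 3 + 8/3 = 17/3 ≈ 5.6667)
Z(S) = 2*S*(17/3 + S) (Z(S) = (S + 17/3)*(S + S) = (17/3 + S)*(2*S) = 2*S*(17/3 + S))
(J(-4) + Z(u))² = ((-4)² + (⅔)*9*(17 + 3*9))² = (16 + (⅔)*9*(17 + 27))² = (16 + (⅔)*9*44)² = (16 + 264)² = 280² = 78400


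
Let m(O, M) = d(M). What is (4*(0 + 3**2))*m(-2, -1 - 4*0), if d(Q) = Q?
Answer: -36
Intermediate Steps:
m(O, M) = M
(4*(0 + 3**2))*m(-2, -1 - 4*0) = (4*(0 + 3**2))*(-1 - 4*0) = (4*(0 + 9))*(-1 + 0) = (4*9)*(-1) = 36*(-1) = -36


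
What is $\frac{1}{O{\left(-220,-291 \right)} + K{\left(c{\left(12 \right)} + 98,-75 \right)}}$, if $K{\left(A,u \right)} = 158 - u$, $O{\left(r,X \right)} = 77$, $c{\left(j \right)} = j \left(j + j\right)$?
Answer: $\frac{1}{310} \approx 0.0032258$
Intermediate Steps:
$c{\left(j \right)} = 2 j^{2}$ ($c{\left(j \right)} = j 2 j = 2 j^{2}$)
$\frac{1}{O{\left(-220,-291 \right)} + K{\left(c{\left(12 \right)} + 98,-75 \right)}} = \frac{1}{77 + \left(158 - -75\right)} = \frac{1}{77 + \left(158 + 75\right)} = \frac{1}{77 + 233} = \frac{1}{310}$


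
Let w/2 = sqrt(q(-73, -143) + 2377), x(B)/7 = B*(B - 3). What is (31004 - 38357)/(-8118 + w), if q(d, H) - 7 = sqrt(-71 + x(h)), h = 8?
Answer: 7353/(8118 - 2*sqrt(2384 + sqrt(209))) ≈ 0.91683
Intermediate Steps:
x(B) = 7*B*(-3 + B) (x(B) = 7*(B*(B - 3)) = 7*(B*(-3 + B)) = 7*B*(-3 + B))
q(d, H) = 7 + sqrt(209) (q(d, H) = 7 + sqrt(-71 + 7*8*(-3 + 8)) = 7 + sqrt(-71 + 7*8*5) = 7 + sqrt(-71 + 280) = 7 + sqrt(209))
w = 2*sqrt(2384 + sqrt(209)) (w = 2*sqrt((7 + sqrt(209)) + 2377) = 2*sqrt(2384 + sqrt(209)) ≈ 97.948)
(31004 - 38357)/(-8118 + w) = (31004 - 38357)/(-8118 + 2*sqrt(2384 + sqrt(209))) = -7353/(-8118 + 2*sqrt(2384 + sqrt(209)))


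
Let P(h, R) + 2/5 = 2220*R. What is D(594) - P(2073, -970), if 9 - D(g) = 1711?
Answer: 10758492/5 ≈ 2.1517e+6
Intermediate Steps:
P(h, R) = -⅖ + 2220*R
D(g) = -1702 (D(g) = 9 - 1*1711 = 9 - 1711 = -1702)
D(594) - P(2073, -970) = -1702 - (-⅖ + 2220*(-970)) = -1702 - (-⅖ - 2153400) = -1702 - 1*(-10767002/5) = -1702 + 10767002/5 = 10758492/5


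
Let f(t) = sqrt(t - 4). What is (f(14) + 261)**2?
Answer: (261 + sqrt(10))**2 ≈ 69782.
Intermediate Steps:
f(t) = sqrt(-4 + t)
(f(14) + 261)**2 = (sqrt(-4 + 14) + 261)**2 = (sqrt(10) + 261)**2 = (261 + sqrt(10))**2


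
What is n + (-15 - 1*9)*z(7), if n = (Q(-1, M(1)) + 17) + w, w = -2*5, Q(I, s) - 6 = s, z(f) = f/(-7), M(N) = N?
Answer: 38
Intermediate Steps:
z(f) = -f/7 (z(f) = f*(-⅐) = -f/7)
Q(I, s) = 6 + s
w = -10
n = 14 (n = ((6 + 1) + 17) - 10 = (7 + 17) - 10 = 24 - 10 = 14)
n + (-15 - 1*9)*z(7) = 14 + (-15 - 1*9)*(-⅐*7) = 14 + (-15 - 9)*(-1) = 14 - 24*(-1) = 14 + 24 = 38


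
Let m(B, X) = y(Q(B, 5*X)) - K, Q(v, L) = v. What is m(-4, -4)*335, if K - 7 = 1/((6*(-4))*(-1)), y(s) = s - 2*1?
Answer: -104855/24 ≈ -4369.0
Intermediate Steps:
y(s) = -2 + s (y(s) = s - 2 = -2 + s)
K = 169/24 (K = 7 + 1/((6*(-4))*(-1)) = 7 + 1/(-24*(-1)) = 7 + 1/24 = 169/24 ≈ 7.0417)
m(B, X) = -217/24 + B (m(B, X) = (-2 + B) - 1*169/24 = (-2 + B) - 169/24 = -217/24 + B)
m(-4, -4)*335 = (-217/24 - 4)*335 = -313/24*335 = -104855/24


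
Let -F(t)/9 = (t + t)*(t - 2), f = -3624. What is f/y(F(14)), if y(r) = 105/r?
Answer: 521856/5 ≈ 1.0437e+5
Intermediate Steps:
F(t) = -18*t*(-2 + t) (F(t) = -9*(t + t)*(t - 2) = -9*2*t*(-2 + t) = -18*t*(-2 + t))
f/y(F(14)) = -3624/(105/((18*14*(2 - 1*14)))) = -3624/(105/((18*14*(2 - 14)))) = -3624/(105/((18*14*(-12)))) = -3624/(105/(-3024)) = -3624/(105*(-1/3024)) = -3624/(-5/144) = -3624*(-144/5) = 521856/5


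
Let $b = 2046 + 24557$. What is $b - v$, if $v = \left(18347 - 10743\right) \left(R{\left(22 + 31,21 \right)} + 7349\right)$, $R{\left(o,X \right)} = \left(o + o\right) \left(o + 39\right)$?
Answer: $-130009401$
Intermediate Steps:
$R{\left(o,X \right)} = 2 o \left(39 + o\right)$
$b = 26603$
$v = 130036004$ ($v = \left(18347 - 10743\right) \left(2 \left(22 + 31\right) \left(39 + \left(22 + 31\right)\right) + 7349\right) = 7604 \left(2 \cdot 53 \left(39 + 53\right) + 7349\right) = 7604 \left(2 \cdot 53 \cdot 92 + 7349\right) = 7604 \left(9752 + 7349\right) = 7604 \cdot 17101 = 130036004$)
$b - v = 26603 - 130036004 = -130009401$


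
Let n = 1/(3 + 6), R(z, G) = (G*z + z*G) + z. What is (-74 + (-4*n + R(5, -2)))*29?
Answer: -23345/9 ≈ -2593.9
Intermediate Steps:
R(z, G) = z + 2*G*z (R(z, G) = (G*z + G*z) + z = 2*G*z + z = z + 2*G*z)
n = ⅑ (n = 1/9 = ⅑ ≈ 0.11111)
(-74 + (-4*n + R(5, -2)))*29 = (-74 + (-4*⅑ + 5*(1 + 2*(-2))))*29 = (-74 + (-4/9 + 5*(1 - 4)))*29 = (-74 + (-4/9 + 5*(-3)))*29 = (-74 + (-4/9 - 15))*29 = (-74 - 139/9)*29 = -805/9*29 = -23345/9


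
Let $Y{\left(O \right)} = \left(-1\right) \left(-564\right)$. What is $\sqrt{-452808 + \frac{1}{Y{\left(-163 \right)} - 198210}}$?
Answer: $\frac{i \sqrt{17688465139612974}}{197646} \approx 672.91 i$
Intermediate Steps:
$Y{\left(O \right)} = 564$
$\sqrt{-452808 + \frac{1}{Y{\left(-163 \right)} - 198210}} = \sqrt{-452808 + \frac{1}{564 - 198210}} = \sqrt{-452808 + \frac{1}{-197646}} = \sqrt{-452808 - \frac{1}{197646}} = \sqrt{- \frac{89495689969}{197646}} = \frac{i \sqrt{17688465139612974}}{197646}$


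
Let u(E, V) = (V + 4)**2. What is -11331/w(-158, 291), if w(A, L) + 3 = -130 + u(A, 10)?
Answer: -1259/7 ≈ -179.86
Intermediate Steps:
u(E, V) = (4 + V)**2
w(A, L) = 63 (w(A, L) = -3 + (-130 + (4 + 10)**2) = -3 + (-130 + 14**2) = -3 + (-130 + 196) = -3 + 66 = 63)
-11331/w(-158, 291) = -11331/63 = -11331*1/63 = -1259/7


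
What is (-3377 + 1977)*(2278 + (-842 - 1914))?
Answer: 669200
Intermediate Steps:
(-3377 + 1977)*(2278 + (-842 - 1914)) = -1400*(2278 - 2756) = -1400*(-478) = 669200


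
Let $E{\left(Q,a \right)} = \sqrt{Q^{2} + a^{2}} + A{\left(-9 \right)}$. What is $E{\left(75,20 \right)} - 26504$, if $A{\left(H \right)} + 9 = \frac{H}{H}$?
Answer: $-26512 + 5 \sqrt{241} \approx -26434.0$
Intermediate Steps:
$A{\left(H \right)} = -8$ ($A{\left(H \right)} = -9 + \frac{H}{H} = -9 + 1 = -8$)
$E{\left(Q,a \right)} = -8 + \sqrt{Q^{2} + a^{2}}$ ($E{\left(Q,a \right)} = \sqrt{Q^{2} + a^{2}} - 8 = -8 + \sqrt{Q^{2} + a^{2}}$)
$E{\left(75,20 \right)} - 26504 = \left(-8 + \sqrt{75^{2} + 20^{2}}\right) - 26504 = \left(-8 + \sqrt{5625 + 400}\right) - 26504 = \left(-8 + \sqrt{6025}\right) - 26504 = \left(-8 + 5 \sqrt{241}\right) - 26504 = -26512 + 5 \sqrt{241}$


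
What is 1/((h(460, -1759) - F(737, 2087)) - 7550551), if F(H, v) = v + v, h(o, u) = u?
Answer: -1/7556484 ≈ -1.3234e-7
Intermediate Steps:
F(H, v) = 2*v
1/((h(460, -1759) - F(737, 2087)) - 7550551) = 1/((-1759 - 2*2087) - 7550551) = 1/((-1759 - 1*4174) - 7550551) = 1/((-1759 - 4174) - 7550551) = 1/(-5933 - 7550551) = 1/(-7556484) = -1/7556484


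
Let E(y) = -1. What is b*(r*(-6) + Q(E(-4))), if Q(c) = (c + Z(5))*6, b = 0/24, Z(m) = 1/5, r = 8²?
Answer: 0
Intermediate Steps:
r = 64
Z(m) = ⅕
b = 0 (b = (1/24)*0 = 0)
Q(c) = 6/5 + 6*c (Q(c) = (c + ⅕)*6 = (⅕ + c)*6 = 6/5 + 6*c)
b*(r*(-6) + Q(E(-4))) = 0*(64*(-6) + (6/5 + 6*(-1))) = 0*(-384 + (6/5 - 6)) = 0*(-384 - 24/5) = 0*(-1944/5) = 0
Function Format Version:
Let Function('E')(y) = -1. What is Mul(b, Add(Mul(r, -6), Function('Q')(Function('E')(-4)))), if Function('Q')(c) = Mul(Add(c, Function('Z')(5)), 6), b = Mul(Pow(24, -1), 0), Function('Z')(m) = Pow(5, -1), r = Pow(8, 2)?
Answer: 0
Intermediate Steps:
r = 64
Function('Z')(m) = Rational(1, 5)
b = 0 (b = Mul(Rational(1, 24), 0) = 0)
Function('Q')(c) = Add(Rational(6, 5), Mul(6, c)) (Function('Q')(c) = Mul(Add(c, Rational(1, 5)), 6) = Mul(Add(Rational(1, 5), c), 6) = Add(Rational(6, 5), Mul(6, c)))
Mul(b, Add(Mul(r, -6), Function('Q')(Function('E')(-4)))) = Mul(0, Add(Mul(64, -6), Add(Rational(6, 5), Mul(6, -1)))) = Mul(0, Add(-384, Add(Rational(6, 5), -6))) = Mul(0, Add(-384, Rational(-24, 5))) = Mul(0, Rational(-1944, 5)) = 0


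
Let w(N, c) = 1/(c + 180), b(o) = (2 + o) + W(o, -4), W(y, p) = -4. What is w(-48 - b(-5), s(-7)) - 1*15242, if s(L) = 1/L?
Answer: -19189671/1259 ≈ -15242.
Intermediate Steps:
b(o) = -2 + o (b(o) = (2 + o) - 4 = -2 + o)
w(N, c) = 1/(180 + c)
w(-48 - b(-5), s(-7)) - 1*15242 = 1/(180 + 1/(-7)) - 1*15242 = 1/(180 - ⅐) - 15242 = 1/(1259/7) - 15242 = 7/1259 - 15242 = -19189671/1259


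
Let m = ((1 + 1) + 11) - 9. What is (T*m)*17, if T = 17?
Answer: 1156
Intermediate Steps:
m = 4 (m = (2 + 11) - 9 = 13 - 9 = 4)
(T*m)*17 = (17*4)*17 = 68*17 = 1156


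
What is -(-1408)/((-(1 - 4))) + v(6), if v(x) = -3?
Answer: 1399/3 ≈ 466.33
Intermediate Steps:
-(-1408)/((-(1 - 4))) + v(6) = -(-1408)/((-(1 - 4))) - 3 = -(-1408)/((-1*(-3))) - 3 = -(-1408)/3 - 3 = -44*(-32/3) - 3 = 1408/3 - 3 = 1399/3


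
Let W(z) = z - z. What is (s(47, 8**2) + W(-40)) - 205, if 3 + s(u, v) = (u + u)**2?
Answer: 8628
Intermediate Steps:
W(z) = 0
s(u, v) = -3 + 4*u**2 (s(u, v) = -3 + (u + u)**2 = -3 + (2*u)**2 = -3 + 4*u**2)
(s(47, 8**2) + W(-40)) - 205 = ((-3 + 4*47**2) + 0) - 205 = ((-3 + 4*2209) + 0) - 205 = ((-3 + 8836) + 0) - 205 = (8833 + 0) - 205 = 8833 - 205 = 8628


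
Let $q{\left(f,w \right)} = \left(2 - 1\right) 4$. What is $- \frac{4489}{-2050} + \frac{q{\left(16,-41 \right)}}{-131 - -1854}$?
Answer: $\frac{7742747}{3532150} \approx 2.1921$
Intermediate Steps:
$q{\left(f,w \right)} = 4$ ($q{\left(f,w \right)} = 1 \cdot 4 = 4$)
$- \frac{4489}{-2050} + \frac{q{\left(16,-41 \right)}}{-131 - -1854} = - \frac{4489}{-2050} + \frac{4}{-131 - -1854} = \left(-4489\right) \left(- \frac{1}{2050}\right) + \frac{4}{-131 + 1854} = \frac{4489}{2050} + \frac{4}{1723} = \frac{7742747}{3532150}$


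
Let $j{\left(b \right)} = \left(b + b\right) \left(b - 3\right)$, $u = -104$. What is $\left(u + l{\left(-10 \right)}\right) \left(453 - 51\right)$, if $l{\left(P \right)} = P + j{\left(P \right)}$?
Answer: $58692$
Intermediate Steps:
$j{\left(b \right)} = 2 b \left(-3 + b\right)$
$l{\left(P \right)} = P + 2 P \left(-3 + P\right)$
$\left(u + l{\left(-10 \right)}\right) \left(453 - 51\right) = \left(-104 - 10 \left(-5 + 2 \left(-10\right)\right)\right) \left(453 - 51\right) = \left(-104 - 10 \left(-5 - 20\right)\right) 402 = \left(-104 - -250\right) 402 = \left(-104 + 250\right) 402 = 146 \cdot 402 = 58692$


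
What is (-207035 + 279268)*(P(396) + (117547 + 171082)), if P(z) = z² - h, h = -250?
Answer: 32193886935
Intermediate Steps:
P(z) = 250 + z² (P(z) = z² - 1*(-250) = z² + 250 = 250 + z²)
(-207035 + 279268)*(P(396) + (117547 + 171082)) = (-207035 + 279268)*((250 + 396²) + (117547 + 171082)) = 72233*((250 + 156816) + 288629) = 72233*(157066 + 288629) = 72233*445695 = 32193886935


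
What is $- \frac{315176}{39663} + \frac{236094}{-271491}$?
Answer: $- \frac{1665467434}{188914869} \approx -8.816$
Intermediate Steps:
$- \frac{315176}{39663} + \frac{236094}{-271491} = \left(-315176\right) \frac{1}{39663} + 236094 \left(- \frac{1}{271491}\right) = - \frac{315176}{39663} - \frac{4142}{4763} = - \frac{1665467434}{188914869}$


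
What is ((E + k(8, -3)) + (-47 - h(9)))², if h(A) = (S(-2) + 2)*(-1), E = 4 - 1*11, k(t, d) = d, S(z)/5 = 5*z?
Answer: 11025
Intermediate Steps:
S(z) = 25*z (S(z) = 5*(5*z) = 25*z)
E = -7 (E = 4 - 11 = -7)
h(A) = 48 (h(A) = (25*(-2) + 2)*(-1) = (-50 + 2)*(-1) = -48*(-1) = 48)
((E + k(8, -3)) + (-47 - h(9)))² = ((-7 - 3) + (-47 - 1*48))² = (-10 + (-47 - 48))² = (-10 - 95)² = (-105)² = 11025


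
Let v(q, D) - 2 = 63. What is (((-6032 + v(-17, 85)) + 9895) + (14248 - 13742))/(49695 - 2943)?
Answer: 739/7792 ≈ 0.094841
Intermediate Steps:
v(q, D) = 65 (v(q, D) = 2 + 63 = 65)
(((-6032 + v(-17, 85)) + 9895) + (14248 - 13742))/(49695 - 2943) = (((-6032 + 65) + 9895) + (14248 - 13742))/(49695 - 2943) = ((-5967 + 9895) + 506)/46752 = (3928 + 506)*(1/46752) = 4434*(1/46752) = 739/7792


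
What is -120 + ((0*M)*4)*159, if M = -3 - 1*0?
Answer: -120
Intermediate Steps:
M = -3 (M = -3 + 0 = -3)
-120 + ((0*M)*4)*159 = -120 + ((0*(-3))*4)*159 = -120 + (0*4)*159 = -120 + 0*159 = -120 + 0 = -120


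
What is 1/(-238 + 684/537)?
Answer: -179/42374 ≈ -0.0042243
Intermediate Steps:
1/(-238 + 684/537) = 1/(-238 + 684*(1/537)) = 1/(-238 + 228/179) = 1/(-42374/179) = -179/42374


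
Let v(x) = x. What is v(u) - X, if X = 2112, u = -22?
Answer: -2134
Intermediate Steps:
v(u) - X = -22 - 1*2112 = -22 - 2112 = -2134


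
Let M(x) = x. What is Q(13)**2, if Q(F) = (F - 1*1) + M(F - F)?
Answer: 144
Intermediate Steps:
Q(F) = -1 + F (Q(F) = (F - 1*1) + (F - F) = (F - 1) + 0 = (-1 + F) + 0 = -1 + F)
Q(13)**2 = (-1 + 13)**2 = 12**2 = 144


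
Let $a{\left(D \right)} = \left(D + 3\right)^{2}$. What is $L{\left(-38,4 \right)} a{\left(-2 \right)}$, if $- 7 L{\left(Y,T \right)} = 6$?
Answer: $- \frac{6}{7} \approx -0.85714$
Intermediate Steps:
$a{\left(D \right)} = \left(3 + D\right)^{2}$
$L{\left(Y,T \right)} = - \frac{6}{7}$ ($L{\left(Y,T \right)} = \left(- \frac{1}{7}\right) 6 = - \frac{6}{7}$)
$L{\left(-38,4 \right)} a{\left(-2 \right)} = - \frac{6 \left(3 - 2\right)^{2}}{7} = - \frac{6 \cdot 1^{2}}{7} = \left(- \frac{6}{7}\right) 1 = - \frac{6}{7}$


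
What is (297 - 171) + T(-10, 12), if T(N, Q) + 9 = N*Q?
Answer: -3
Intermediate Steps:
T(N, Q) = -9 + N*Q
(297 - 171) + T(-10, 12) = (297 - 171) + (-9 - 10*12) = 126 + (-9 - 120) = 126 - 129 = -3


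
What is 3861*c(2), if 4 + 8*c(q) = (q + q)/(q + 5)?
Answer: -11583/7 ≈ -1654.7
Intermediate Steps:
c(q) = -½ + q/(4*(5 + q)) (c(q) = -½ + ((q + q)/(q + 5))/8 = -½ + ((2*q)/(5 + q))/8 = -½ + (2*q/(5 + q))/8 = -½ + q/(4*(5 + q)))
3861*c(2) = 3861*((-10 - 1*2)/(4*(5 + 2))) = 3861*((¼)*(-10 - 2)/7) = 3861*((¼)*(⅐)*(-12)) = 3861*(-3/7) = -11583/7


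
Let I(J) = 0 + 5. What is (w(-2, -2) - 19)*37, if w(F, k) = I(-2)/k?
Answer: -1591/2 ≈ -795.50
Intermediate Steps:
I(J) = 5
w(F, k) = 5/k
(w(-2, -2) - 19)*37 = (5/(-2) - 19)*37 = (5*(-½) - 19)*37 = (-5/2 - 19)*37 = -43/2*37 = -1591/2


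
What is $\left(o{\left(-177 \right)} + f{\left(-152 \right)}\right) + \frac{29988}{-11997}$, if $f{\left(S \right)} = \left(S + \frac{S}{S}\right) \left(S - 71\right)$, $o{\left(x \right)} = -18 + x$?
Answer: $\frac{44622842}{1333} \approx 33476.0$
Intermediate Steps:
$f{\left(S \right)} = \left(1 + S\right) \left(-71 + S\right)$ ($f{\left(S \right)} = \left(S + 1\right) \left(-71 + S\right) = \left(1 + S\right) \left(-71 + S\right)$)
$\left(o{\left(-177 \right)} + f{\left(-152 \right)}\right) + \frac{29988}{-11997} = \left(\left(-18 - 177\right) - \left(-10569 - 23104\right)\right) + \frac{29988}{-11997} = \left(-195 + \left(-71 + 23104 + 10640\right)\right) + 29988 \left(- \frac{1}{11997}\right) = \left(-195 + 33673\right) - \frac{3332}{1333} = 33478 - \frac{3332}{1333} = \frac{44622842}{1333}$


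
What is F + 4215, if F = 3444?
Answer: 7659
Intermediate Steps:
F + 4215 = 3444 + 4215 = 7659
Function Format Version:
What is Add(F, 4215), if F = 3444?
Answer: 7659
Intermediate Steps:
Add(F, 4215) = Add(3444, 4215) = 7659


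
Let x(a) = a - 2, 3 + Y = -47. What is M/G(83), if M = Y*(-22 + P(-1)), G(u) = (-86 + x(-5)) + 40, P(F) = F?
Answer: -1150/53 ≈ -21.698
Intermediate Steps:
Y = -50 (Y = -3 - 47 = -50)
x(a) = -2 + a
G(u) = -53 (G(u) = (-86 + (-2 - 5)) + 40 = (-86 - 7) + 40 = -93 + 40 = -53)
M = 1150 (M = -50*(-22 - 1) = -50*(-23) = 1150)
M/G(83) = 1150/(-53) = 1150*(-1/53) = -1150/53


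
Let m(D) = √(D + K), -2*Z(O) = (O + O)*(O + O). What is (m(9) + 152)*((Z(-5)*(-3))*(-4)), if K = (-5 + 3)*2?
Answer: -91200 - 600*√5 ≈ -92542.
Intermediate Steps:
Z(O) = -2*O² (Z(O) = -(O + O)*(O + O)/2 = -2*O*2*O/2 = -2*O²)
K = -4 (K = -2*2 = -4)
m(D) = √(-4 + D) (m(D) = √(D - 4) = √(-4 + D))
(m(9) + 152)*((Z(-5)*(-3))*(-4)) = (√(-4 + 9) + 152)*((-2*(-5)²*(-3))*(-4)) = (√5 + 152)*((-2*25*(-3))*(-4)) = (152 + √5)*(-50*(-3)*(-4)) = (152 + √5)*(150*(-4)) = (152 + √5)*(-600) = -91200 - 600*√5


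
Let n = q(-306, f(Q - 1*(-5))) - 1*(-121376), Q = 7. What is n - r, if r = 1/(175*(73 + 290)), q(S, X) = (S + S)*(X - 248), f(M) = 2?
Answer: 17274226199/63525 ≈ 2.7193e+5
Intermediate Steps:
q(S, X) = 2*S*(-248 + X) (q(S, X) = (2*S)*(-248 + X) = 2*S*(-248 + X))
n = 271928 (n = 2*(-306)*(-248 + 2) - 1*(-121376) = 2*(-306)*(-246) + 121376 = 150552 + 121376 = 271928)
r = 1/63525 (r = 1/(175*363) = 1/63525 ≈ 1.5742e-5)
n - r = 271928 - 1*1/63525 = 271928 - 1/63525 = 17274226199/63525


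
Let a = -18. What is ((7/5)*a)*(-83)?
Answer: 10458/5 ≈ 2091.6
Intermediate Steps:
((7/5)*a)*(-83) = ((7/5)*(-18))*(-83) = -126/5*(-83) = 10458/5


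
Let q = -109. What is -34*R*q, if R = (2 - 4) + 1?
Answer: -3706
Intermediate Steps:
R = -1 (R = -2 + 1 = -1)
-34*R*q = -(-34)*(-109) = -34*109 = -3706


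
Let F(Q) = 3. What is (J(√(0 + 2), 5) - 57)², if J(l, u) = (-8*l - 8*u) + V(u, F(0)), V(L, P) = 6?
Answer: 8409 + 1456*√2 ≈ 10468.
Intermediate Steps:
J(l, u) = 6 - 8*l - 8*u (J(l, u) = (-8*l - 8*u) + 6 = 6 - 8*l - 8*u)
(J(√(0 + 2), 5) - 57)² = ((6 - 8*√(0 + 2) - 8*5) - 57)² = ((6 - 8*√2 - 40) - 57)² = ((-34 - 8*√2) - 57)² = (-91 - 8*√2)²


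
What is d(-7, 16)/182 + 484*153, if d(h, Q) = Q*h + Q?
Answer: 6738684/91 ≈ 74052.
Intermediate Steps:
d(h, Q) = Q + Q*h
d(-7, 16)/182 + 484*153 = (16*(1 - 7))/182 + 484*153 = (16*(-6))*(1/182) + 74052 = -96*1/182 + 74052 = -48/91 + 74052 = 6738684/91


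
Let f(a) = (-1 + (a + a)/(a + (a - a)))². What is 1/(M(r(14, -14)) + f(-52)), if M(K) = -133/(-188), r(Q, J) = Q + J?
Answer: 188/321 ≈ 0.58567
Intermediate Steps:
r(Q, J) = J + Q
M(K) = 133/188 (M(K) = -133*(-1/188) = 133/188)
f(a) = 1 (f(a) = (-1 + (2*a)/(a + 0))² = (-1 + (2*a)/a)² = (-1 + 2)² = 1² = 1)
1/(M(r(14, -14)) + f(-52)) = 1/(133/188 + 1) = 1/(321/188) = 188/321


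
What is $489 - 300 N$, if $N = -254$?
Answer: $76689$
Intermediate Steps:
$489 - 300 N = 489 - -76200 = 489 + 76200 = 76689$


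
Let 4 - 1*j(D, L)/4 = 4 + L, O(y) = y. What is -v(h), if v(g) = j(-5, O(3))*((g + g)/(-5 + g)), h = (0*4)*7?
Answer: 0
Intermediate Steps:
h = 0 (h = 0*7 = 0)
j(D, L) = -4*L (j(D, L) = 16 - 4*(4 + L) = 16 + (-16 - 4*L) = -4*L)
v(g) = -24*g/(-5 + g) (v(g) = (-4*3)*((g + g)/(-5 + g)) = -12*2*g/(-5 + g) = -24*g/(-5 + g))
-v(h) = -(-24)*0/(-5 + 0) = -(-24)*0/(-5) = -(-24)*0*(-1)/5 = -1*0 = 0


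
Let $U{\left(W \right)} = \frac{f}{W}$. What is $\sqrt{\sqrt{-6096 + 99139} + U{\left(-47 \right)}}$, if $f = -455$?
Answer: $\frac{\sqrt{21385 + 2209 \sqrt{93043}}}{47} \approx 17.74$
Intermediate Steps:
$U{\left(W \right)} = - \frac{455}{W}$
$\sqrt{\sqrt{-6096 + 99139} + U{\left(-47 \right)}} = \sqrt{\sqrt{-6096 + 99139} - \frac{455}{-47}} = \sqrt{\sqrt{93043} - - \frac{455}{47}} = \sqrt{\sqrt{93043} + \frac{455}{47}} = \sqrt{\frac{455}{47} + \sqrt{93043}}$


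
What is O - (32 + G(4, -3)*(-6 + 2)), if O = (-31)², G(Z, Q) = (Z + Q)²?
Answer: 933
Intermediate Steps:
G(Z, Q) = (Q + Z)²
O = 961
O - (32 + G(4, -3)*(-6 + 2)) = 961 - (32 + (-3 + 4)²*(-6 + 2)) = 961 - (32 + 1²*(-4)) = 961 - (32 + 1*(-4)) = 961 - (32 - 4) = 961 - 1*28 = 961 - 28 = 933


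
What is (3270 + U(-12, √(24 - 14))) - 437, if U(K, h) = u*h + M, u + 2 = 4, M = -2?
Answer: 2831 + 2*√10 ≈ 2837.3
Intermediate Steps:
u = 2 (u = -2 + 4 = 2)
U(K, h) = -2 + 2*h (U(K, h) = 2*h - 2 = -2 + 2*h)
(3270 + U(-12, √(24 - 14))) - 437 = (3270 + (-2 + 2*√(24 - 14))) - 437 = (3270 + (-2 + 2*√10)) - 437 = (3268 + 2*√10) - 437 = 2831 + 2*√10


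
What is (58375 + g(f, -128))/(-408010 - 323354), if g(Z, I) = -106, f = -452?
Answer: -19423/243788 ≈ -0.079672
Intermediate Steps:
(58375 + g(f, -128))/(-408010 - 323354) = (58375 - 106)/(-408010 - 323354) = 58269/(-731364) = 58269*(-1/731364) = -19423/243788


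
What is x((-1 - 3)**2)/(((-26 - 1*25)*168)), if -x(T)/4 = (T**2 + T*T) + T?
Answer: 88/357 ≈ 0.24650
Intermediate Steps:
x(T) = -8*T**2 - 4*T (x(T) = -4*((T**2 + T*T) + T) = -4*((T**2 + T**2) + T) = -4*(2*T**2 + T) = -4*(T + 2*T**2) = -8*T**2 - 4*T)
x((-1 - 3)**2)/(((-26 - 1*25)*168)) = (-4*(-1 - 3)**2*(1 + 2*(-1 - 3)**2))/(((-26 - 1*25)*168)) = (-4*(-4)**2*(1 + 2*(-4)**2))/(((-26 - 25)*168)) = (-4*16*(1 + 2*16))/((-51*168)) = -4*16*(1 + 32)/(-8568) = -4*16*33*(-1/8568) = -2112*(-1/8568) = 88/357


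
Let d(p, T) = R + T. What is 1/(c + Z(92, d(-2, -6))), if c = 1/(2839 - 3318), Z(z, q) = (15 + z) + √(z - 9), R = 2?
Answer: 24549708/2607723901 - 229441*√83/2607723901 ≈ 0.0086126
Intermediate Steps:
d(p, T) = 2 + T
Z(z, q) = 15 + z + √(-9 + z) (Z(z, q) = (15 + z) + √(-9 + z) = 15 + z + √(-9 + z))
c = -1/479 (c = 1/(-479) = -1/479 ≈ -0.0020877)
1/(c + Z(92, d(-2, -6))) = 1/(-1/479 + (15 + 92 + √(-9 + 92))) = 1/(-1/479 + (15 + 92 + √83)) = 1/(-1/479 + (107 + √83)) = 1/(51252/479 + √83)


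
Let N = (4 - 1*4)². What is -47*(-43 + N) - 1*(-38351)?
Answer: 40372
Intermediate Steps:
N = 0 (N = (4 - 4)² = 0² = 0)
-47*(-43 + N) - 1*(-38351) = -47*(-43 + 0) - 1*(-38351) = -47*(-43) + 38351 = 2021 + 38351 = 40372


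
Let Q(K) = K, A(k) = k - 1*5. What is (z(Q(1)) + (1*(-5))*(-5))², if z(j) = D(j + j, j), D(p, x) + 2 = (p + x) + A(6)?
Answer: 729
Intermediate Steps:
A(k) = -5 + k (A(k) = k - 5 = -5 + k)
D(p, x) = -1 + p + x (D(p, x) = -2 + ((p + x) + (-5 + 6)) = -2 + ((p + x) + 1) = -2 + (1 + p + x) = -1 + p + x)
z(j) = -1 + 3*j (z(j) = -1 + (j + j) + j = -1 + 2*j + j = -1 + 3*j)
(z(Q(1)) + (1*(-5))*(-5))² = ((-1 + 3*1) + (1*(-5))*(-5))² = ((-1 + 3) - 5*(-5))² = (2 + 25)² = 27² = 729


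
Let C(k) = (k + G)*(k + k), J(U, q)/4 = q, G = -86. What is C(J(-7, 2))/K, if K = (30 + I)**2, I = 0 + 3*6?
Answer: -13/24 ≈ -0.54167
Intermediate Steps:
J(U, q) = 4*q
C(k) = 2*k*(-86 + k) (C(k) = (k - 86)*(k + k) = (-86 + k)*(2*k) = 2*k*(-86 + k))
I = 18 (I = 0 + 18 = 18)
K = 2304 (K = (30 + 18)**2 = 48**2 = 2304)
C(J(-7, 2))/K = (2*(4*2)*(-86 + 4*2))/2304 = (2*8*(-86 + 8))*(1/2304) = (2*8*(-78))*(1/2304) = -1248*1/2304 = -13/24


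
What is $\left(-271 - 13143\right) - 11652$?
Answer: $-25066$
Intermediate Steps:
$\left(-271 - 13143\right) - 11652 = -13414 - 11652 = -25066$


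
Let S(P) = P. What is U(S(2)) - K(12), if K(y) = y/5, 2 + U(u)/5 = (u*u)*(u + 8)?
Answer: 938/5 ≈ 187.60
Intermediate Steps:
U(u) = -10 + 5*u²*(8 + u) (U(u) = -10 + 5*((u*u)*(u + 8)) = -10 + 5*(u²*(8 + u)) = -10 + 5*u²*(8 + u))
K(y) = y/5 (K(y) = y*(⅕) = y/5)
U(S(2)) - K(12) = (-10 + 5*2³ + 40*2²) - 12/5 = (-10 + 5*8 + 40*4) - 1*12/5 = (-10 + 40 + 160) - 12/5 = 190 - 12/5 = 938/5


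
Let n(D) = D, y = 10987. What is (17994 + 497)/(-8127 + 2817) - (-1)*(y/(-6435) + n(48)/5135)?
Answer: -62150581/11997414 ≈ -5.1803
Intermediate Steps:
(17994 + 497)/(-8127 + 2817) - (-1)*(y/(-6435) + n(48)/5135) = (17994 + 497)/(-8127 + 2817) - (-1)*(10987/(-6435) + 48/5135) = 18491/(-5310) - (-1)*(10987*(-1/6435) + 48*(1/5135)) = 18491*(-1/5310) - (-1)*(-10987/6435 + 48/5135) = -18491/5310 - (-1)*(-863221)/508365 = -18491/5310 - 1*863221/508365 = -18491/5310 - 863221/508365 = -62150581/11997414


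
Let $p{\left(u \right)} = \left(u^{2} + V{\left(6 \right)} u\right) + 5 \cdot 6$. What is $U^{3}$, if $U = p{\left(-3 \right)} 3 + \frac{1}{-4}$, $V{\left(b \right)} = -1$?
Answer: $\frac{127263527}{64} \approx 1.9885 \cdot 10^{6}$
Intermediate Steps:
$p{\left(u \right)} = 30 + u^{2} - u$ ($p{\left(u \right)} = \left(u^{2} - u\right) + 5 \cdot 6 = \left(u^{2} - u\right) + 30 = 30 + u^{2} - u$)
$U = \frac{503}{4}$ ($U = \left(30 + \left(-3\right)^{2} - -3\right) 3 + \frac{1}{-4} = \left(30 + 9 + 3\right) 3 - \frac{1}{4} = 42 \cdot 3 - \frac{1}{4} = 126 - \frac{1}{4} = \frac{503}{4} \approx 125.75$)
$U^{3} = \left(\frac{503}{4}\right)^{3} = \frac{127263527}{64}$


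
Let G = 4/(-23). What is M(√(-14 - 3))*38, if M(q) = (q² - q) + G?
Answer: -15010/23 - 38*I*√17 ≈ -652.61 - 156.68*I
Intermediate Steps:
G = -4/23 (G = 4*(-1/23) = -4/23 ≈ -0.17391)
M(q) = -4/23 + q² - q (M(q) = (q² - q) - 4/23 = -4/23 + q² - q)
M(√(-14 - 3))*38 = (-4/23 + (√(-14 - 3))² - √(-14 - 3))*38 = (-4/23 + (√(-17))² - √(-17))*38 = (-4/23 + (I*√17)² - I*√17)*38 = (-4/23 - 17 - I*√17)*38 = (-395/23 - I*√17)*38 = -15010/23 - 38*I*√17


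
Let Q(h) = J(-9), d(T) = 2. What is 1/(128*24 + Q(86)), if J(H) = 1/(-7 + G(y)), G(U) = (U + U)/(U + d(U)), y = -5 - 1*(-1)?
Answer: 3/9215 ≈ 0.00032556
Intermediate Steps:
y = -4 (y = -5 + 1 = -4)
G(U) = 2*U/(2 + U) (G(U) = (U + U)/(U + 2) = (2*U)/(2 + U) = 2*U/(2 + U))
J(H) = -⅓ (J(H) = 1/(-7 + 2*(-4)/(2 - 4)) = 1/(-7 + 2*(-4)/(-2)) = 1/(-7 + 2*(-4)*(-½)) = 1/(-7 + 4) = 1/(-3) = -⅓)
Q(h) = -⅓
1/(128*24 + Q(86)) = 1/(128*24 - ⅓) = 1/(3072 - ⅓) = 1/(9215/3) = 3/9215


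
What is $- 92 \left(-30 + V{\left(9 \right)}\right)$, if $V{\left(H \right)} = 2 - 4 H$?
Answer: $5888$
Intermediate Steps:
$- 92 \left(-30 + V{\left(9 \right)}\right) = - 92 \left(-30 + \left(2 - 36\right)\right) = - 92 \left(-30 - 34\right) = \left(-92\right) \left(-64\right) = 5888$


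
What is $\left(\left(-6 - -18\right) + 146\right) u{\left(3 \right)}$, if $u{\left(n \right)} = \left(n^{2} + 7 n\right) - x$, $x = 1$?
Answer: $4582$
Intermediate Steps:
$u{\left(n \right)} = -1 + n^{2} + 7 n$ ($u{\left(n \right)} = \left(n^{2} + 7 n\right) - 1 = -1 + n^{2} + 7 n$)
$\left(\left(-6 - -18\right) + 146\right) u{\left(3 \right)} = \left(\left(-6 - -18\right) + 146\right) \left(-1 + 3^{2} + 7 \cdot 3\right) = \left(\left(-6 + 18\right) + 146\right) \left(-1 + 9 + 21\right) = \left(12 + 146\right) 29 = 158 \cdot 29 = 4582$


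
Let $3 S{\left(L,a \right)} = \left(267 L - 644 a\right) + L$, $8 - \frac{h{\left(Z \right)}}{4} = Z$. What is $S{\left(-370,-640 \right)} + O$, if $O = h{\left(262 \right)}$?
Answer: $\frac{309952}{3} \approx 1.0332 \cdot 10^{5}$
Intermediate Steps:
$h{\left(Z \right)} = 32 - 4 Z$
$S{\left(L,a \right)} = - \frac{644 a}{3} + \frac{268 L}{3}$ ($S{\left(L,a \right)} = \frac{\left(267 L - 644 a\right) + L}{3} = \frac{\left(- 644 a + 267 L\right) + L}{3} = \frac{- 644 a + 268 L}{3} = - \frac{644 a}{3} + \frac{268 L}{3}$)
$O = -1016$ ($O = 32 - 1048 = -1016$)
$S{\left(-370,-640 \right)} + O = \left(\left(- \frac{644}{3}\right) \left(-640\right) + \frac{268}{3} \left(-370\right)\right) - 1016 = \left(\frac{412160}{3} - \frac{99160}{3}\right) - 1016 = \frac{313000}{3} - 1016 = \frac{309952}{3}$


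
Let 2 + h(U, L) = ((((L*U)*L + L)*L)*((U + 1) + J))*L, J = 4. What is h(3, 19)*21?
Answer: 66834054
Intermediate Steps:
h(U, L) = -2 + L**2*(5 + U)*(L + U*L**2) (h(U, L) = -2 + ((((L*U)*L + L)*L)*((U + 1) + 4))*L = -2 + (((U*L**2 + L)*L)*((1 + U) + 4))*L = -2 + (((L + U*L**2)*L)*(5 + U))*L = -2 + ((L*(L + U*L**2))*(5 + U))*L = -2 + (L*(5 + U)*(L + U*L**2))*L = -2 + L**2*(5 + U)*(L + U*L**2))
h(3, 19)*21 = (-2 + 5*19**3 + 3*19**3 + 19**4*3**2 + 5*3*19**4)*21 = (-2 + 5*6859 + 3*6859 + 130321*9 + 5*3*130321)*21 = (-2 + 34295 + 20577 + 1172889 + 1954815)*21 = 3182574*21 = 66834054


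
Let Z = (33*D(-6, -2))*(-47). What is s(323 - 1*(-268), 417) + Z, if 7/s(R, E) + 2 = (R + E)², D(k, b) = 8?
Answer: -12607297289/1016062 ≈ -12408.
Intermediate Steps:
s(R, E) = 7/(-2 + (E + R)²) (s(R, E) = 7/(-2 + (R + E)²) = 7/(-2 + (E + R)²))
Z = -12408 (Z = (33*8)*(-47) = 264*(-47) = -12408)
s(323 - 1*(-268), 417) + Z = 7/(-2 + (417 + (323 - 1*(-268)))²) - 12408 = 7/(-2 + (417 + (323 + 268))²) - 12408 = 7/(-2 + (417 + 591)²) - 12408 = 7/(-2 + 1008²) - 12408 = 7/(-2 + 1016064) - 12408 = 7/1016062 - 12408 = -12607297289/1016062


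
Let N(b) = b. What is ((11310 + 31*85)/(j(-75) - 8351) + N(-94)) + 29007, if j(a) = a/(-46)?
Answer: 11104003353/384071 ≈ 28911.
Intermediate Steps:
j(a) = -a/46 (j(a) = a*(-1/46) = -a/46)
((11310 + 31*85)/(j(-75) - 8351) + N(-94)) + 29007 = ((11310 + 31*85)/(-1/46*(-75) - 8351) - 94) + 29007 = ((11310 + 2635)/(75/46 - 8351) - 94) + 29007 = (13945/(-384071/46) - 94) + 29007 = (13945*(-46/384071) - 94) + 29007 = (-641470/384071 - 94) + 29007 = -36744144/384071 + 29007 = 11104003353/384071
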